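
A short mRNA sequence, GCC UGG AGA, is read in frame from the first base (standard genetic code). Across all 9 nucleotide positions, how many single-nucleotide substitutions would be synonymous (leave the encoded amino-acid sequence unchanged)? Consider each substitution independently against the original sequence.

5

Codon 1 (GCC, Ala): 3 synonymous substitutions.
Codon 2 (UGG, Trp): 0 synonymous substitutions.
Codon 3 (AGA, Arg): 2 synonymous substitutions.
Total: 3 + 0 + 2 = 5.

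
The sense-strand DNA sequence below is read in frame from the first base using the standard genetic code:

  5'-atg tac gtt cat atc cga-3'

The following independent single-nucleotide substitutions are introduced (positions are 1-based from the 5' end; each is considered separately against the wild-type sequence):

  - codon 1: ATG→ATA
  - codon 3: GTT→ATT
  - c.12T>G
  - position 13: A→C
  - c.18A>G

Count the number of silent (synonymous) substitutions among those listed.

1

Codon 1: ATG (Met) → ATA (Ile) — missense.
Codon 3: GTT (Val) → ATT (Ile) — missense.
Codon 4: CAT (His) → CAG (Gln) — missense.
Codon 5: ATC (Ile) → CTC (Leu) — missense.
Codon 6: CGA (Arg) → CGG (Arg) — synonymous.
Synonymous: 1 of 5.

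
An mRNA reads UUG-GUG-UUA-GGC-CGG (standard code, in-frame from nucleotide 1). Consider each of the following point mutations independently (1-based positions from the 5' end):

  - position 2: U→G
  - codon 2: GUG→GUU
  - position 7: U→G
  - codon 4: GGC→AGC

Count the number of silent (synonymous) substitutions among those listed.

1

Codon 1: UUG (Leu) → UGG (Trp) — missense.
Codon 2: GUG (Val) → GUU (Val) — synonymous.
Codon 3: UUA (Leu) → GUA (Val) — missense.
Codon 4: GGC (Gly) → AGC (Ser) — missense.
Synonymous: 1 of 4.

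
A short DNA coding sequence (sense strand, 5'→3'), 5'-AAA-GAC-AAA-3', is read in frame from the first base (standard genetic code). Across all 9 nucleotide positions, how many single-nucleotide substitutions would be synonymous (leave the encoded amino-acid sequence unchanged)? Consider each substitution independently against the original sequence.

Codon 1 (AAA, Lys): 1 synonymous substitution.
Codon 2 (GAC, Asp): 1 synonymous substitution.
Codon 3 (AAA, Lys): 1 synonymous substitution.
Total: 1 + 1 + 1 = 3.

3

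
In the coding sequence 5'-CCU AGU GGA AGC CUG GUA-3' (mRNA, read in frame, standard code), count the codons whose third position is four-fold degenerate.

Codon 1 CCU (Pro): third position 4-fold.
Codon 2 AGU (Ser): third position 2-fold.
Codon 3 GGA (Gly): third position 4-fold.
Codon 4 AGC (Ser): third position 2-fold.
Codon 5 CUG (Leu): third position 4-fold.
Codon 6 GUA (Val): third position 4-fold.
Four-fold degenerate third positions: 4.

4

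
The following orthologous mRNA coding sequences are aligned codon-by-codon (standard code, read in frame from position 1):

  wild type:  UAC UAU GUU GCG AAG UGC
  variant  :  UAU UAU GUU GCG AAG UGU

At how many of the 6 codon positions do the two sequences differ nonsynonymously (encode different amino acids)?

0

Codon 1: UAC Tyr / UAU Tyr — synonymous.
Codon 2: UAU Tyr / UAU Tyr — identical.
Codon 3: GUU Val / GUU Val — identical.
Codon 4: GCG Ala / GCG Ala — identical.
Codon 5: AAG Lys / AAG Lys — identical.
Codon 6: UGC Cys / UGU Cys — synonymous.
Nonsynonymous differences: 0.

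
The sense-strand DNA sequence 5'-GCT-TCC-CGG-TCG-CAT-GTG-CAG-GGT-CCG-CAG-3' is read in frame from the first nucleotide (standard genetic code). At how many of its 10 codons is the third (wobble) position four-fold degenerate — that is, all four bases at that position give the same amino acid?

Codon 1 GCT (Ala): third position 4-fold.
Codon 2 TCC (Ser): third position 4-fold.
Codon 3 CGG (Arg): third position 4-fold.
Codon 4 TCG (Ser): third position 4-fold.
Codon 5 CAT (His): third position 2-fold.
Codon 6 GTG (Val): third position 4-fold.
Codon 7 CAG (Gln): third position 2-fold.
Codon 8 GGT (Gly): third position 4-fold.
Codon 9 CCG (Pro): third position 4-fold.
Codon 10 CAG (Gln): third position 2-fold.
Four-fold degenerate third positions: 7.

7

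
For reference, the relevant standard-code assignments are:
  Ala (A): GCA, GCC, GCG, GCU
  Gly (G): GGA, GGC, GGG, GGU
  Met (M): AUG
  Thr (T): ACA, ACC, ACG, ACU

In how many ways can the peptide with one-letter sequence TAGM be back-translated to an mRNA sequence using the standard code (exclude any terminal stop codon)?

64

Thr: 4 codons.
Ala: 4 codons.
Gly: 4 codons.
Met: 1 codon.
4 × 4 × 4 × 1 = 64.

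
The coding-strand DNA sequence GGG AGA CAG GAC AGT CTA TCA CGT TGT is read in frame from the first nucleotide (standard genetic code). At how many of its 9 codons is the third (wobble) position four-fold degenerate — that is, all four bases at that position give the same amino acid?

Codon 1 GGG (Gly): third position 4-fold.
Codon 2 AGA (Arg): third position 2-fold.
Codon 3 CAG (Gln): third position 2-fold.
Codon 4 GAC (Asp): third position 2-fold.
Codon 5 AGT (Ser): third position 2-fold.
Codon 6 CTA (Leu): third position 4-fold.
Codon 7 TCA (Ser): third position 4-fold.
Codon 8 CGT (Arg): third position 4-fold.
Codon 9 TGT (Cys): third position 2-fold.
Four-fold degenerate third positions: 4.

4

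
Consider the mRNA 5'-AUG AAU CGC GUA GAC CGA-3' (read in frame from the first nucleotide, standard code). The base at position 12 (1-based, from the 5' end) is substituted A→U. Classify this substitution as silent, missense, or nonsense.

Position 12 falls in codon 4: GUA → Val.
After the substitution the codon is GUU → Val.
Both encode Val, so the change is synonymous.

silent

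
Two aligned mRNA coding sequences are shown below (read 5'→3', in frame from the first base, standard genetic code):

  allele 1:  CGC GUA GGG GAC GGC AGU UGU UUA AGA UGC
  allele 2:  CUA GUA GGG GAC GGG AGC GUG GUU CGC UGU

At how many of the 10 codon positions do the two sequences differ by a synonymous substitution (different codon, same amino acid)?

4

Codon 1: CGC Arg / CUA Leu — nonsynonymous.
Codon 2: GUA Val / GUA Val — identical.
Codon 3: GGG Gly / GGG Gly — identical.
Codon 4: GAC Asp / GAC Asp — identical.
Codon 5: GGC Gly / GGG Gly — synonymous.
Codon 6: AGU Ser / AGC Ser — synonymous.
Codon 7: UGU Cys / GUG Val — nonsynonymous.
Codon 8: UUA Leu / GUU Val — nonsynonymous.
Codon 9: AGA Arg / CGC Arg — synonymous.
Codon 10: UGC Cys / UGU Cys — synonymous.
Synonymous differences: 4.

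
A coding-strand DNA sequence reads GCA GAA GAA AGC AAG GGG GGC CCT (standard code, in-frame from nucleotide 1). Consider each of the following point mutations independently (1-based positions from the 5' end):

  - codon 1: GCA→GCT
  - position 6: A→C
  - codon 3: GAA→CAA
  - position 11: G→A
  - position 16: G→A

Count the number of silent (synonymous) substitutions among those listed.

1

Codon 1: GCA (Ala) → GCT (Ala) — synonymous.
Codon 2: GAA (Glu) → GAC (Asp) — missense.
Codon 3: GAA (Glu) → CAA (Gln) — missense.
Codon 4: AGC (Ser) → AAC (Asn) — missense.
Codon 6: GGG (Gly) → AGG (Arg) — missense.
Synonymous: 1 of 5.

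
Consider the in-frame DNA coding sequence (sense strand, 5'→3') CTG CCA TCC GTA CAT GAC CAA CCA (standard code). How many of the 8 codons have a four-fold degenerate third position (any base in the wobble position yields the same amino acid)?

Codon 1 CTG (Leu): third position 4-fold.
Codon 2 CCA (Pro): third position 4-fold.
Codon 3 TCC (Ser): third position 4-fold.
Codon 4 GTA (Val): third position 4-fold.
Codon 5 CAT (His): third position 2-fold.
Codon 6 GAC (Asp): third position 2-fold.
Codon 7 CAA (Gln): third position 2-fold.
Codon 8 CCA (Pro): third position 4-fold.
Four-fold degenerate third positions: 5.

5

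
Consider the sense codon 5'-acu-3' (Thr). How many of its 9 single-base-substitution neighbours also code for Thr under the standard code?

Position 1: none → 0 synonymous.
Position 2: none → 0 synonymous.
Position 3: ACC, ACA, ACG → 3 synonymous.
Total: 0 + 0 + 3 = 3.

3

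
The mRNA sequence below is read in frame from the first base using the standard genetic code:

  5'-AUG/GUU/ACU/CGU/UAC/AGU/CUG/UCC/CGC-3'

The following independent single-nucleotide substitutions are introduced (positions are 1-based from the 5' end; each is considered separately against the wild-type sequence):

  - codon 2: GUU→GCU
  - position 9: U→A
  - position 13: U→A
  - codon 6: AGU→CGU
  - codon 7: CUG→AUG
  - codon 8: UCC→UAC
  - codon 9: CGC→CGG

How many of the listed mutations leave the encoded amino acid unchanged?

2

Codon 2: GUU (Val) → GCU (Ala) — missense.
Codon 3: ACU (Thr) → ACA (Thr) — synonymous.
Codon 5: UAC (Tyr) → AAC (Asn) — missense.
Codon 6: AGU (Ser) → CGU (Arg) — missense.
Codon 7: CUG (Leu) → AUG (Met) — missense.
Codon 8: UCC (Ser) → UAC (Tyr) — missense.
Codon 9: CGC (Arg) → CGG (Arg) — synonymous.
Synonymous: 2 of 7.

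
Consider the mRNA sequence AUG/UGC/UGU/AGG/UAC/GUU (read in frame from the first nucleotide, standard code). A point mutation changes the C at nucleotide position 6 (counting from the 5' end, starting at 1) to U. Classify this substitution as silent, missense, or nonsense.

Position 6 falls in codon 2: UGC → Cys.
After the substitution the codon is UGU → Cys.
Both encode Cys, so the change is synonymous.

silent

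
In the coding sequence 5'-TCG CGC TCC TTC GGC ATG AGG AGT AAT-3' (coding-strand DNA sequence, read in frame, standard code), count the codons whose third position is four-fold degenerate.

4

Codon 1 TCG (Ser): third position 4-fold.
Codon 2 CGC (Arg): third position 4-fold.
Codon 3 TCC (Ser): third position 4-fold.
Codon 4 TTC (Phe): third position 2-fold.
Codon 5 GGC (Gly): third position 4-fold.
Codon 6 ATG (Met): third position 1-fold.
Codon 7 AGG (Arg): third position 2-fold.
Codon 8 AGT (Ser): third position 2-fold.
Codon 9 AAT (Asn): third position 2-fold.
Four-fold degenerate third positions: 4.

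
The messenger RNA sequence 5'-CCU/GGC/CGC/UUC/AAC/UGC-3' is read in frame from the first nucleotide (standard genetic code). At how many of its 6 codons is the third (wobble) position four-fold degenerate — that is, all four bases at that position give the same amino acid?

3

Codon 1 CCU (Pro): third position 4-fold.
Codon 2 GGC (Gly): third position 4-fold.
Codon 3 CGC (Arg): third position 4-fold.
Codon 4 UUC (Phe): third position 2-fold.
Codon 5 AAC (Asn): third position 2-fold.
Codon 6 UGC (Cys): third position 2-fold.
Four-fold degenerate third positions: 3.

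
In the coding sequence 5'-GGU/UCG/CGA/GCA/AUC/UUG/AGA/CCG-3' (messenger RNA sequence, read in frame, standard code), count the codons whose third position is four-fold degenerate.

5

Codon 1 GGU (Gly): third position 4-fold.
Codon 2 UCG (Ser): third position 4-fold.
Codon 3 CGA (Arg): third position 4-fold.
Codon 4 GCA (Ala): third position 4-fold.
Codon 5 AUC (Ile): third position 3-fold.
Codon 6 UUG (Leu): third position 2-fold.
Codon 7 AGA (Arg): third position 2-fold.
Codon 8 CCG (Pro): third position 4-fold.
Four-fold degenerate third positions: 5.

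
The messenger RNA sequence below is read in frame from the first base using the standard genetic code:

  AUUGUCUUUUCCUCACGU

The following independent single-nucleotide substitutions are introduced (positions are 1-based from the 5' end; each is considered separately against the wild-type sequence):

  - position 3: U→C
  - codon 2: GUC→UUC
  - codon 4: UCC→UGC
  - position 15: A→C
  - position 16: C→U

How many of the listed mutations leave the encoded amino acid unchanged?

2

Codon 1: AUU (Ile) → AUC (Ile) — synonymous.
Codon 2: GUC (Val) → UUC (Phe) — missense.
Codon 4: UCC (Ser) → UGC (Cys) — missense.
Codon 5: UCA (Ser) → UCC (Ser) — synonymous.
Codon 6: CGU (Arg) → UGU (Cys) — missense.
Synonymous: 2 of 5.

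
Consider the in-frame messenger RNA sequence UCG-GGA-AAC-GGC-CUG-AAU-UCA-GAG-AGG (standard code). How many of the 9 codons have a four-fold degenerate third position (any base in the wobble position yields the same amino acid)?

5

Codon 1 UCG (Ser): third position 4-fold.
Codon 2 GGA (Gly): third position 4-fold.
Codon 3 AAC (Asn): third position 2-fold.
Codon 4 GGC (Gly): third position 4-fold.
Codon 5 CUG (Leu): third position 4-fold.
Codon 6 AAU (Asn): third position 2-fold.
Codon 7 UCA (Ser): third position 4-fold.
Codon 8 GAG (Glu): third position 2-fold.
Codon 9 AGG (Arg): third position 2-fold.
Four-fold degenerate third positions: 5.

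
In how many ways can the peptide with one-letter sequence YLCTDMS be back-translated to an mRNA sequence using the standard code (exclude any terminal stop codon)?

Tyr: 2 codons.
Leu: 6 codons.
Cys: 2 codons.
Thr: 4 codons.
Asp: 2 codons.
Met: 1 codon.
Ser: 6 codons.
2 × 6 × 2 × 4 × 2 × 1 × 6 = 1152.

1152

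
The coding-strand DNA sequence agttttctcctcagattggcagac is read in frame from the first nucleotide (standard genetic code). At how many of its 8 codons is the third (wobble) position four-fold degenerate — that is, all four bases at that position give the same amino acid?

3

Codon 1 AGT (Ser): third position 2-fold.
Codon 2 TTT (Phe): third position 2-fold.
Codon 3 CTC (Leu): third position 4-fold.
Codon 4 CTC (Leu): third position 4-fold.
Codon 5 AGA (Arg): third position 2-fold.
Codon 6 TTG (Leu): third position 2-fold.
Codon 7 GCA (Ala): third position 4-fold.
Codon 8 GAC (Asp): third position 2-fold.
Four-fold degenerate third positions: 3.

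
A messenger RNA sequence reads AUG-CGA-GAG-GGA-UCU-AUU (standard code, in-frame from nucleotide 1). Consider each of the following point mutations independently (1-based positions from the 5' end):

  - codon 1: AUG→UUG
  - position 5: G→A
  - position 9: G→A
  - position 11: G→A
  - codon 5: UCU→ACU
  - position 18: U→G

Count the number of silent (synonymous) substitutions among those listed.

1

Codon 1: AUG (Met) → UUG (Leu) — missense.
Codon 2: CGA (Arg) → CAA (Gln) — missense.
Codon 3: GAG (Glu) → GAA (Glu) — synonymous.
Codon 4: GGA (Gly) → GAA (Glu) — missense.
Codon 5: UCU (Ser) → ACU (Thr) — missense.
Codon 6: AUU (Ile) → AUG (Met) — missense.
Synonymous: 1 of 6.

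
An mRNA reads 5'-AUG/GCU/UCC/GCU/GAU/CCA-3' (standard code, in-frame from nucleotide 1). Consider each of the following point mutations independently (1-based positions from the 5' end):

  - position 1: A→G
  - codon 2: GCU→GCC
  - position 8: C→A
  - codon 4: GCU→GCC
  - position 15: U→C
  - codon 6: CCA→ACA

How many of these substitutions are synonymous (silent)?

3

Codon 1: AUG (Met) → GUG (Val) — missense.
Codon 2: GCU (Ala) → GCC (Ala) — synonymous.
Codon 3: UCC (Ser) → UAC (Tyr) — missense.
Codon 4: GCU (Ala) → GCC (Ala) — synonymous.
Codon 5: GAU (Asp) → GAC (Asp) — synonymous.
Codon 6: CCA (Pro) → ACA (Thr) — missense.
Synonymous: 3 of 6.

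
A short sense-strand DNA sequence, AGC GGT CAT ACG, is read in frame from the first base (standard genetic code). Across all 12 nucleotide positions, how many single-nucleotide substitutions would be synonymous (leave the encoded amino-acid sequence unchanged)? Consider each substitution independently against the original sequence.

8

Codon 1 (AGC, Ser): 1 synonymous substitution.
Codon 2 (GGT, Gly): 3 synonymous substitutions.
Codon 3 (CAT, His): 1 synonymous substitution.
Codon 4 (ACG, Thr): 3 synonymous substitutions.
Total: 1 + 3 + 1 + 3 = 8.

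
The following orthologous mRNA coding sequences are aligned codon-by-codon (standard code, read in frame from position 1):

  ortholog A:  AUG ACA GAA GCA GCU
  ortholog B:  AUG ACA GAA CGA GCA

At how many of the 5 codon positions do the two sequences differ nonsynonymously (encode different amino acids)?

Codon 1: AUG Met / AUG Met — identical.
Codon 2: ACA Thr / ACA Thr — identical.
Codon 3: GAA Glu / GAA Glu — identical.
Codon 4: GCA Ala / CGA Arg — nonsynonymous.
Codon 5: GCU Ala / GCA Ala — synonymous.
Nonsynonymous differences: 1.

1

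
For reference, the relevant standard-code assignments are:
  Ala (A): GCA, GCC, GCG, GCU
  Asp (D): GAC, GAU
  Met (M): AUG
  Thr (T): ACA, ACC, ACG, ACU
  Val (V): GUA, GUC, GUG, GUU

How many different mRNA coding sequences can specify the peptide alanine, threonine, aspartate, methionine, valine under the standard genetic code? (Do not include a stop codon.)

Ala: 4 codons.
Thr: 4 codons.
Asp: 2 codons.
Met: 1 codon.
Val: 4 codons.
4 × 4 × 2 × 1 × 4 = 128.

128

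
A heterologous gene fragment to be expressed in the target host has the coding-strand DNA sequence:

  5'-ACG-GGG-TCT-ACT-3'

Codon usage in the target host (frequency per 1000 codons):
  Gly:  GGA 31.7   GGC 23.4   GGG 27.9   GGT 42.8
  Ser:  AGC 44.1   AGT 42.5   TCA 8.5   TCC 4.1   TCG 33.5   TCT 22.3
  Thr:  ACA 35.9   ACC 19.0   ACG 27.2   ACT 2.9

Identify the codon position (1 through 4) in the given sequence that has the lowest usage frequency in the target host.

4

Codon 1 ACG (Thr): 27.2 per 1000.
Codon 2 GGG (Gly): 27.9 per 1000.
Codon 3 TCT (Ser): 22.3 per 1000.
Codon 4 ACT (Thr): 2.9 per 1000.
Lowest frequency is 2.9 at codon 4.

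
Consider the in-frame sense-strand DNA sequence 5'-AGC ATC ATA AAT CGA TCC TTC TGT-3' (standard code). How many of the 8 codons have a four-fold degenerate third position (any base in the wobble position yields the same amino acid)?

2

Codon 1 AGC (Ser): third position 2-fold.
Codon 2 ATC (Ile): third position 3-fold.
Codon 3 ATA (Ile): third position 3-fold.
Codon 4 AAT (Asn): third position 2-fold.
Codon 5 CGA (Arg): third position 4-fold.
Codon 6 TCC (Ser): third position 4-fold.
Codon 7 TTC (Phe): third position 2-fold.
Codon 8 TGT (Cys): third position 2-fold.
Four-fold degenerate third positions: 2.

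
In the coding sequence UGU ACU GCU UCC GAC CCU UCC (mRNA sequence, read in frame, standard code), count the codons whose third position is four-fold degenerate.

Codon 1 UGU (Cys): third position 2-fold.
Codon 2 ACU (Thr): third position 4-fold.
Codon 3 GCU (Ala): third position 4-fold.
Codon 4 UCC (Ser): third position 4-fold.
Codon 5 GAC (Asp): third position 2-fold.
Codon 6 CCU (Pro): third position 4-fold.
Codon 7 UCC (Ser): third position 4-fold.
Four-fold degenerate third positions: 5.

5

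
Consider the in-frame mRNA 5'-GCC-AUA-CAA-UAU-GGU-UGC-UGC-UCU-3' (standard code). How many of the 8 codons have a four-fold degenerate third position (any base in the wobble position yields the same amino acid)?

3

Codon 1 GCC (Ala): third position 4-fold.
Codon 2 AUA (Ile): third position 3-fold.
Codon 3 CAA (Gln): third position 2-fold.
Codon 4 UAU (Tyr): third position 2-fold.
Codon 5 GGU (Gly): third position 4-fold.
Codon 6 UGC (Cys): third position 2-fold.
Codon 7 UGC (Cys): third position 2-fold.
Codon 8 UCU (Ser): third position 4-fold.
Four-fold degenerate third positions: 3.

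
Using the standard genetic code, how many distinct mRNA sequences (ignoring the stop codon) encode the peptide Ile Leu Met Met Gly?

Ile: 3 codons.
Leu: 6 codons.
Met: 1 codon.
Met: 1 codon.
Gly: 4 codons.
3 × 6 × 1 × 1 × 4 = 72.

72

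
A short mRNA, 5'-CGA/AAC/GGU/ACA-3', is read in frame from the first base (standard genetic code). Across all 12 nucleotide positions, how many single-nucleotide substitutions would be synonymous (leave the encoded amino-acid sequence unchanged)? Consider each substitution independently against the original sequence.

Codon 1 (CGA, Arg): 4 synonymous substitutions.
Codon 2 (AAC, Asn): 1 synonymous substitution.
Codon 3 (GGU, Gly): 3 synonymous substitutions.
Codon 4 (ACA, Thr): 3 synonymous substitutions.
Total: 4 + 1 + 3 + 3 = 11.

11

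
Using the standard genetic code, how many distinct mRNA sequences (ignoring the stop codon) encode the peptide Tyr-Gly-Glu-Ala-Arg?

384

Tyr: 2 codons.
Gly: 4 codons.
Glu: 2 codons.
Ala: 4 codons.
Arg: 6 codons.
2 × 4 × 2 × 4 × 6 = 384.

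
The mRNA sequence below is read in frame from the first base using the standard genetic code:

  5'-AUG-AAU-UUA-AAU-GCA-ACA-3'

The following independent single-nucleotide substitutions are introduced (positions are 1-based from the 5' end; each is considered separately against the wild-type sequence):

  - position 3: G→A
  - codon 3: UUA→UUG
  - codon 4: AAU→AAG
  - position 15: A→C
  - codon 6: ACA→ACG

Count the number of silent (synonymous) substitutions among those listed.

Codon 1: AUG (Met) → AUA (Ile) — missense.
Codon 3: UUA (Leu) → UUG (Leu) — synonymous.
Codon 4: AAU (Asn) → AAG (Lys) — missense.
Codon 5: GCA (Ala) → GCC (Ala) — synonymous.
Codon 6: ACA (Thr) → ACG (Thr) — synonymous.
Synonymous: 3 of 5.

3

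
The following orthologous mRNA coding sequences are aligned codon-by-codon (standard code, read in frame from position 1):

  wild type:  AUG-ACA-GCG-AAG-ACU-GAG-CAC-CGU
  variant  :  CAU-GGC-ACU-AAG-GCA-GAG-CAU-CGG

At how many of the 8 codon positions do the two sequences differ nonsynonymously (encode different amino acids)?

Codon 1: AUG Met / CAU His — nonsynonymous.
Codon 2: ACA Thr / GGC Gly — nonsynonymous.
Codon 3: GCG Ala / ACU Thr — nonsynonymous.
Codon 4: AAG Lys / AAG Lys — identical.
Codon 5: ACU Thr / GCA Ala — nonsynonymous.
Codon 6: GAG Glu / GAG Glu — identical.
Codon 7: CAC His / CAU His — synonymous.
Codon 8: CGU Arg / CGG Arg — synonymous.
Nonsynonymous differences: 4.

4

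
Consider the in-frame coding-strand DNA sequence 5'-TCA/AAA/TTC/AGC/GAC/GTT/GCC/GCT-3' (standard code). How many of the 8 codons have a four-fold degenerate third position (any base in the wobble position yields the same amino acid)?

Codon 1 TCA (Ser): third position 4-fold.
Codon 2 AAA (Lys): third position 2-fold.
Codon 3 TTC (Phe): third position 2-fold.
Codon 4 AGC (Ser): third position 2-fold.
Codon 5 GAC (Asp): third position 2-fold.
Codon 6 GTT (Val): third position 4-fold.
Codon 7 GCC (Ala): third position 4-fold.
Codon 8 GCT (Ala): third position 4-fold.
Four-fold degenerate third positions: 4.

4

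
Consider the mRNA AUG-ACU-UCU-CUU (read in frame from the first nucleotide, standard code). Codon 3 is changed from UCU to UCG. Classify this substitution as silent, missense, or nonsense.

Position 9 falls in codon 3: UCU → Ser.
After the substitution the codon is UCG → Ser.
Both encode Ser, so the change is synonymous.

silent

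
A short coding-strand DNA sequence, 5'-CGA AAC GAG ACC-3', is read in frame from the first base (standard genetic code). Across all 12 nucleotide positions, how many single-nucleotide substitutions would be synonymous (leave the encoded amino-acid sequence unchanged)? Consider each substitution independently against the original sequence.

9

Codon 1 (CGA, Arg): 4 synonymous substitutions.
Codon 2 (AAC, Asn): 1 synonymous substitution.
Codon 3 (GAG, Glu): 1 synonymous substitution.
Codon 4 (ACC, Thr): 3 synonymous substitutions.
Total: 4 + 1 + 1 + 3 = 9.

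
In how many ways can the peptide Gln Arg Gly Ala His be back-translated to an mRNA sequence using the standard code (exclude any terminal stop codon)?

Gln: 2 codons.
Arg: 6 codons.
Gly: 4 codons.
Ala: 4 codons.
His: 2 codons.
2 × 6 × 4 × 4 × 2 = 384.

384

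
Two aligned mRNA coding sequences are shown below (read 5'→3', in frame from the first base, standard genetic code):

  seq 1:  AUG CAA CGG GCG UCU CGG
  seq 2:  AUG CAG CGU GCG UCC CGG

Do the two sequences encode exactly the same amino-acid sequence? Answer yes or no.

yes

Codon 1: AUG Met / AUG Met — identical.
Codon 2: CAA Gln / CAG Gln — synonymous.
Codon 3: CGG Arg / CGU Arg — synonymous.
Codon 4: GCG Ala / GCG Ala — identical.
Codon 5: UCU Ser / UCC Ser — synonymous.
Codon 6: CGG Arg / CGG Arg — identical.
Nonsynonymous differences: 0 → same protein.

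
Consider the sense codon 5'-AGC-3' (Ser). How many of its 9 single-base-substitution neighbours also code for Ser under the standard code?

Position 1: none → 0 synonymous.
Position 2: none → 0 synonymous.
Position 3: AGU → 1 synonymous.
Total: 0 + 0 + 1 = 1.

1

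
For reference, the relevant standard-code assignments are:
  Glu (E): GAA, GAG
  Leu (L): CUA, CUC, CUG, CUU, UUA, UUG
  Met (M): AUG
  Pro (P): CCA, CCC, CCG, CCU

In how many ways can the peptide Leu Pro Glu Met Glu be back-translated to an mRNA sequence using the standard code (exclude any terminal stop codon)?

96

Leu: 6 codons.
Pro: 4 codons.
Glu: 2 codons.
Met: 1 codon.
Glu: 2 codons.
6 × 4 × 2 × 1 × 2 = 96.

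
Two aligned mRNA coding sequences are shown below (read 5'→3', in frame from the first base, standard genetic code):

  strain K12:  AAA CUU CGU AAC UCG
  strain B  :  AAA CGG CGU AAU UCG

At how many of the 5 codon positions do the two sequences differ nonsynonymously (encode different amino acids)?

Codon 1: AAA Lys / AAA Lys — identical.
Codon 2: CUU Leu / CGG Arg — nonsynonymous.
Codon 3: CGU Arg / CGU Arg — identical.
Codon 4: AAC Asn / AAU Asn — synonymous.
Codon 5: UCG Ser / UCG Ser — identical.
Nonsynonymous differences: 1.

1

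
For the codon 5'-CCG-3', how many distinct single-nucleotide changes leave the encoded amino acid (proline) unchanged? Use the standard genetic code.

Position 1: none → 0 synonymous.
Position 2: none → 0 synonymous.
Position 3: CCT, CCC, CCA → 3 synonymous.
Total: 0 + 0 + 3 = 3.

3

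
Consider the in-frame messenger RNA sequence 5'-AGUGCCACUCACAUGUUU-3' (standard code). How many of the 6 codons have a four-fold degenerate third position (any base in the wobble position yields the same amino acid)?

Codon 1 AGU (Ser): third position 2-fold.
Codon 2 GCC (Ala): third position 4-fold.
Codon 3 ACU (Thr): third position 4-fold.
Codon 4 CAC (His): third position 2-fold.
Codon 5 AUG (Met): third position 1-fold.
Codon 6 UUU (Phe): third position 2-fold.
Four-fold degenerate third positions: 2.

2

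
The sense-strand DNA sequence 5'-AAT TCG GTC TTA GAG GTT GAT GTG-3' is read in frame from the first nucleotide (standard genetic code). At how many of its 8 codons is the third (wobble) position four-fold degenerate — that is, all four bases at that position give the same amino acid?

4

Codon 1 AAT (Asn): third position 2-fold.
Codon 2 TCG (Ser): third position 4-fold.
Codon 3 GTC (Val): third position 4-fold.
Codon 4 TTA (Leu): third position 2-fold.
Codon 5 GAG (Glu): third position 2-fold.
Codon 6 GTT (Val): third position 4-fold.
Codon 7 GAT (Asp): third position 2-fold.
Codon 8 GTG (Val): third position 4-fold.
Four-fold degenerate third positions: 4.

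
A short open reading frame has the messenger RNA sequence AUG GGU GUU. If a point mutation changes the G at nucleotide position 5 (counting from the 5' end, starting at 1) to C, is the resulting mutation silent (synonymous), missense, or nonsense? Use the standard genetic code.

Position 5 falls in codon 2: GGU → Gly.
After the substitution the codon is GCU → Ala.
Gly ≠ Ala, so this is a missense mutation.

missense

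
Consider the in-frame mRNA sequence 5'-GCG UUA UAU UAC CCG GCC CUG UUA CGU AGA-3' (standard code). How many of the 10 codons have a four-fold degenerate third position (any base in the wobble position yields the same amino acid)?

5

Codon 1 GCG (Ala): third position 4-fold.
Codon 2 UUA (Leu): third position 2-fold.
Codon 3 UAU (Tyr): third position 2-fold.
Codon 4 UAC (Tyr): third position 2-fold.
Codon 5 CCG (Pro): third position 4-fold.
Codon 6 GCC (Ala): third position 4-fold.
Codon 7 CUG (Leu): third position 4-fold.
Codon 8 UUA (Leu): third position 2-fold.
Codon 9 CGU (Arg): third position 4-fold.
Codon 10 AGA (Arg): third position 2-fold.
Four-fold degenerate third positions: 5.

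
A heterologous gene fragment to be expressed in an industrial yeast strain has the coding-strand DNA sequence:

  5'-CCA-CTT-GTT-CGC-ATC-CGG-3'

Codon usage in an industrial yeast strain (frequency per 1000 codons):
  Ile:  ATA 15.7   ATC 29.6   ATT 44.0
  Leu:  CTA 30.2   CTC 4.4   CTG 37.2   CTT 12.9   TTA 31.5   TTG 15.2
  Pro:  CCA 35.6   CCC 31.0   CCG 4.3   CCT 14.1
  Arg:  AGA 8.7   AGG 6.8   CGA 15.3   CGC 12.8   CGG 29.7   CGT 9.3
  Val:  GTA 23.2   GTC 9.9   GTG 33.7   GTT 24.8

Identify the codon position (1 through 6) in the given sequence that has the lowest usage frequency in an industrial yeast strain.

4

Codon 1 CCA (Pro): 35.6 per 1000.
Codon 2 CTT (Leu): 12.9 per 1000.
Codon 3 GTT (Val): 24.8 per 1000.
Codon 4 CGC (Arg): 12.8 per 1000.
Codon 5 ATC (Ile): 29.6 per 1000.
Codon 6 CGG (Arg): 29.7 per 1000.
Lowest frequency is 12.8 at codon 4.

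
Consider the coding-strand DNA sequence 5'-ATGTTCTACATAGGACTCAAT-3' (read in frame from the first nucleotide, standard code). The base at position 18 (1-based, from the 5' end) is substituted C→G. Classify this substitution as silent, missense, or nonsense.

Position 18 falls in codon 6: CTC → Leu.
After the substitution the codon is CTG → Leu.
Both encode Leu, so the change is synonymous.

silent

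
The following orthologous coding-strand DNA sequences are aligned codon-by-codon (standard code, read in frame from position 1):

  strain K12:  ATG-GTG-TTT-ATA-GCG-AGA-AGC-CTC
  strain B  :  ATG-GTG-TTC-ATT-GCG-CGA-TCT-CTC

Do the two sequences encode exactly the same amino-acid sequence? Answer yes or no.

yes

Codon 1: ATG Met / ATG Met — identical.
Codon 2: GTG Val / GTG Val — identical.
Codon 3: TTT Phe / TTC Phe — synonymous.
Codon 4: ATA Ile / ATT Ile — synonymous.
Codon 5: GCG Ala / GCG Ala — identical.
Codon 6: AGA Arg / CGA Arg — synonymous.
Codon 7: AGC Ser / TCT Ser — synonymous.
Codon 8: CTC Leu / CTC Leu — identical.
Nonsynonymous differences: 0 → same protein.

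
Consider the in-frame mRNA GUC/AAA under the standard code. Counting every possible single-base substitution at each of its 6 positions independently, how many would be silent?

4

Codon 1 (GUC, Val): 3 synonymous substitutions.
Codon 2 (AAA, Lys): 1 synonymous substitution.
Total: 3 + 1 = 4.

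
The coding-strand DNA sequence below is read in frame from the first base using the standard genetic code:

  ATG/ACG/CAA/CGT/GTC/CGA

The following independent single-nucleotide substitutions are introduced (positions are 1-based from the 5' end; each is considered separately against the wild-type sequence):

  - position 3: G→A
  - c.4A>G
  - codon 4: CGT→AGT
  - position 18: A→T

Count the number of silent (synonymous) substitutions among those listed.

Codon 1: ATG (Met) → ATA (Ile) — missense.
Codon 2: ACG (Thr) → GCG (Ala) — missense.
Codon 4: CGT (Arg) → AGT (Ser) — missense.
Codon 6: CGA (Arg) → CGT (Arg) — synonymous.
Synonymous: 1 of 4.

1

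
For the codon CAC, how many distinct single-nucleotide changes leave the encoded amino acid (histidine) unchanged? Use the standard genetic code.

1

Position 1: none → 0 synonymous.
Position 2: none → 0 synonymous.
Position 3: CAU → 1 synonymous.
Total: 0 + 0 + 1 = 1.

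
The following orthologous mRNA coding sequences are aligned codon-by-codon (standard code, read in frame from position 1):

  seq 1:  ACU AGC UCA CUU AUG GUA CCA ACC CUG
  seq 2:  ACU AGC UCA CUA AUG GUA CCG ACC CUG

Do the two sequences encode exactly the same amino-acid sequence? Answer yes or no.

yes

Codon 1: ACU Thr / ACU Thr — identical.
Codon 2: AGC Ser / AGC Ser — identical.
Codon 3: UCA Ser / UCA Ser — identical.
Codon 4: CUU Leu / CUA Leu — synonymous.
Codon 5: AUG Met / AUG Met — identical.
Codon 6: GUA Val / GUA Val — identical.
Codon 7: CCA Pro / CCG Pro — synonymous.
Codon 8: ACC Thr / ACC Thr — identical.
Codon 9: CUG Leu / CUG Leu — identical.
Nonsynonymous differences: 0 → same protein.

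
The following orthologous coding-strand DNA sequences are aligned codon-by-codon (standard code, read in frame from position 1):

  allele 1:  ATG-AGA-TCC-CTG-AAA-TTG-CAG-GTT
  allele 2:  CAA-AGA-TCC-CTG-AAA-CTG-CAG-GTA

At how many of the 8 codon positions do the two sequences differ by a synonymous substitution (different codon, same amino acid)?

2

Codon 1: ATG Met / CAA Gln — nonsynonymous.
Codon 2: AGA Arg / AGA Arg — identical.
Codon 3: TCC Ser / TCC Ser — identical.
Codon 4: CTG Leu / CTG Leu — identical.
Codon 5: AAA Lys / AAA Lys — identical.
Codon 6: TTG Leu / CTG Leu — synonymous.
Codon 7: CAG Gln / CAG Gln — identical.
Codon 8: GTT Val / GTA Val — synonymous.
Synonymous differences: 2.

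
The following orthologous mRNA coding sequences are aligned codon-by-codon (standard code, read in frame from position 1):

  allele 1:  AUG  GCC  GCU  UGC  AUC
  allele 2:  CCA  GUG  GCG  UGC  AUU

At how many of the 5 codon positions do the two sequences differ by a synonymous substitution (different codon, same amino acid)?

2

Codon 1: AUG Met / CCA Pro — nonsynonymous.
Codon 2: GCC Ala / GUG Val — nonsynonymous.
Codon 3: GCU Ala / GCG Ala — synonymous.
Codon 4: UGC Cys / UGC Cys — identical.
Codon 5: AUC Ile / AUU Ile — synonymous.
Synonymous differences: 2.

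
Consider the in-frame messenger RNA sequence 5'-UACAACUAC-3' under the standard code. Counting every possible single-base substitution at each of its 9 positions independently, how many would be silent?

Codon 1 (UAC, Tyr): 1 synonymous substitution.
Codon 2 (AAC, Asn): 1 synonymous substitution.
Codon 3 (UAC, Tyr): 1 synonymous substitution.
Total: 1 + 1 + 1 = 3.

3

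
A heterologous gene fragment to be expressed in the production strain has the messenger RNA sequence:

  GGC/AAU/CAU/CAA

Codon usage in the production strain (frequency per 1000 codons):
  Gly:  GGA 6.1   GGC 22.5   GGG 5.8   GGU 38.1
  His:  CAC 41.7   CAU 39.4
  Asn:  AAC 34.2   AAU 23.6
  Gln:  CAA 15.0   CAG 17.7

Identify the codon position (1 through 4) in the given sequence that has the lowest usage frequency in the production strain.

4

Codon 1 GGC (Gly): 22.5 per 1000.
Codon 2 AAU (Asn): 23.6 per 1000.
Codon 3 CAU (His): 39.4 per 1000.
Codon 4 CAA (Gln): 15.0 per 1000.
Lowest frequency is 15.0 at codon 4.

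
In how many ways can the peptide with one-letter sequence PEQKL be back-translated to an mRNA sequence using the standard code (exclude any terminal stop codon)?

192

Pro: 4 codons.
Glu: 2 codons.
Gln: 2 codons.
Lys: 2 codons.
Leu: 6 codons.
4 × 2 × 2 × 2 × 6 = 192.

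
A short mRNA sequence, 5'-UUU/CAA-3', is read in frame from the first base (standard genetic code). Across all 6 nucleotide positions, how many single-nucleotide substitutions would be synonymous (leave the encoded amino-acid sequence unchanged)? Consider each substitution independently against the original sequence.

2

Codon 1 (UUU, Phe): 1 synonymous substitution.
Codon 2 (CAA, Gln): 1 synonymous substitution.
Total: 1 + 1 = 2.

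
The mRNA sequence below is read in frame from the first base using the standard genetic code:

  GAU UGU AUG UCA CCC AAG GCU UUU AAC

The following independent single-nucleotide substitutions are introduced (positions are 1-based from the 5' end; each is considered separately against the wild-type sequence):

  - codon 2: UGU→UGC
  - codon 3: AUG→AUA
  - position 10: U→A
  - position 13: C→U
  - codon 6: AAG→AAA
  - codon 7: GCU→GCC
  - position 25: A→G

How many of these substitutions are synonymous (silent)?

Codon 2: UGU (Cys) → UGC (Cys) — synonymous.
Codon 3: AUG (Met) → AUA (Ile) — missense.
Codon 4: UCA (Ser) → ACA (Thr) — missense.
Codon 5: CCC (Pro) → UCC (Ser) — missense.
Codon 6: AAG (Lys) → AAA (Lys) — synonymous.
Codon 7: GCU (Ala) → GCC (Ala) — synonymous.
Codon 9: AAC (Asn) → GAC (Asp) — missense.
Synonymous: 3 of 7.

3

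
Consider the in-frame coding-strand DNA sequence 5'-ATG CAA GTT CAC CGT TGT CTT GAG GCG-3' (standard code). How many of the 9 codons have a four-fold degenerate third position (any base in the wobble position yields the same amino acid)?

4

Codon 1 ATG (Met): third position 1-fold.
Codon 2 CAA (Gln): third position 2-fold.
Codon 3 GTT (Val): third position 4-fold.
Codon 4 CAC (His): third position 2-fold.
Codon 5 CGT (Arg): third position 4-fold.
Codon 6 TGT (Cys): third position 2-fold.
Codon 7 CTT (Leu): third position 4-fold.
Codon 8 GAG (Glu): third position 2-fold.
Codon 9 GCG (Ala): third position 4-fold.
Four-fold degenerate third positions: 4.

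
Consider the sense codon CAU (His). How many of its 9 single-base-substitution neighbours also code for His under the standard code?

1

Position 1: none → 0 synonymous.
Position 2: none → 0 synonymous.
Position 3: CAC → 1 synonymous.
Total: 0 + 0 + 1 = 1.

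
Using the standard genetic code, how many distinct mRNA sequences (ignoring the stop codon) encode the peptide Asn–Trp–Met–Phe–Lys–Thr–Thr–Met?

128

Asn: 2 codons.
Trp: 1 codon.
Met: 1 codon.
Phe: 2 codons.
Lys: 2 codons.
Thr: 4 codons.
Thr: 4 codons.
Met: 1 codon.
2 × 1 × 1 × 2 × 2 × 4 × 4 × 1 = 128.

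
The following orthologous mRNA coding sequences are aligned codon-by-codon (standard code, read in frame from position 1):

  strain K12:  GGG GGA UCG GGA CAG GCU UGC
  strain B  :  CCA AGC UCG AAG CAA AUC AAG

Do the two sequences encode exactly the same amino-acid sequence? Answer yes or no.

no

Codon 1: GGG Gly / CCA Pro — nonsynonymous.
Codon 2: GGA Gly / AGC Ser — nonsynonymous.
Codon 3: UCG Ser / UCG Ser — identical.
Codon 4: GGA Gly / AAG Lys — nonsynonymous.
Codon 5: CAG Gln / CAA Gln — synonymous.
Codon 6: GCU Ala / AUC Ile — nonsynonymous.
Codon 7: UGC Cys / AAG Lys — nonsynonymous.
Nonsynonymous differences: 5 → different protein.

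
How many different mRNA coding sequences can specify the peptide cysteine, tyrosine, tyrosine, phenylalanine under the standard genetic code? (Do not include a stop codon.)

16

Cys: 2 codons.
Tyr: 2 codons.
Tyr: 2 codons.
Phe: 2 codons.
2 × 2 × 2 × 2 = 16.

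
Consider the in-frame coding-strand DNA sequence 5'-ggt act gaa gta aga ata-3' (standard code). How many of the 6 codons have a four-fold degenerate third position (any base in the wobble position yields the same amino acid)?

3

Codon 1 GGT (Gly): third position 4-fold.
Codon 2 ACT (Thr): third position 4-fold.
Codon 3 GAA (Glu): third position 2-fold.
Codon 4 GTA (Val): third position 4-fold.
Codon 5 AGA (Arg): third position 2-fold.
Codon 6 ATA (Ile): third position 3-fold.
Four-fold degenerate third positions: 3.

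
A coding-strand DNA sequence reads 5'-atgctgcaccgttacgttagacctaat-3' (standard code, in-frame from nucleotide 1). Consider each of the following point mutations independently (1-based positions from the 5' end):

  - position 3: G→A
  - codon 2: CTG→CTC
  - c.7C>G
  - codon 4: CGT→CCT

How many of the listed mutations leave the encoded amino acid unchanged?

1

Codon 1: ATG (Met) → ATA (Ile) — missense.
Codon 2: CTG (Leu) → CTC (Leu) — synonymous.
Codon 3: CAC (His) → GAC (Asp) — missense.
Codon 4: CGT (Arg) → CCT (Pro) — missense.
Synonymous: 1 of 4.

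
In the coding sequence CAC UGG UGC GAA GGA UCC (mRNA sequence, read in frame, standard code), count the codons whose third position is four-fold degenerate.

Codon 1 CAC (His): third position 2-fold.
Codon 2 UGG (Trp): third position 1-fold.
Codon 3 UGC (Cys): third position 2-fold.
Codon 4 GAA (Glu): third position 2-fold.
Codon 5 GGA (Gly): third position 4-fold.
Codon 6 UCC (Ser): third position 4-fold.
Four-fold degenerate third positions: 2.

2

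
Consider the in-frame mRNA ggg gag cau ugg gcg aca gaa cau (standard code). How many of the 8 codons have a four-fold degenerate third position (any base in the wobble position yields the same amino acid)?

Codon 1 GGG (Gly): third position 4-fold.
Codon 2 GAG (Glu): third position 2-fold.
Codon 3 CAU (His): third position 2-fold.
Codon 4 UGG (Trp): third position 1-fold.
Codon 5 GCG (Ala): third position 4-fold.
Codon 6 ACA (Thr): third position 4-fold.
Codon 7 GAA (Glu): third position 2-fold.
Codon 8 CAU (His): third position 2-fold.
Four-fold degenerate third positions: 3.

3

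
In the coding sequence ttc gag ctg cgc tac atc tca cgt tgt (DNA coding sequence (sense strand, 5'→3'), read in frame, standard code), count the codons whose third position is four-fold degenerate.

Codon 1 TTC (Phe): third position 2-fold.
Codon 2 GAG (Glu): third position 2-fold.
Codon 3 CTG (Leu): third position 4-fold.
Codon 4 CGC (Arg): third position 4-fold.
Codon 5 TAC (Tyr): third position 2-fold.
Codon 6 ATC (Ile): third position 3-fold.
Codon 7 TCA (Ser): third position 4-fold.
Codon 8 CGT (Arg): third position 4-fold.
Codon 9 TGT (Cys): third position 2-fold.
Four-fold degenerate third positions: 4.

4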